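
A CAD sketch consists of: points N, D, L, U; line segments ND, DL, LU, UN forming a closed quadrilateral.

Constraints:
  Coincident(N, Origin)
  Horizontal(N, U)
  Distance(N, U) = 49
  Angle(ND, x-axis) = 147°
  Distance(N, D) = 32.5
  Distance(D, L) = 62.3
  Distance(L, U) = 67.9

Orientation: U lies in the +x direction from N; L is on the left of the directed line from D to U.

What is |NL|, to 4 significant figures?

63.09

Checks: |DL| = 62.30 ✓; |LU| = 67.90 ✓.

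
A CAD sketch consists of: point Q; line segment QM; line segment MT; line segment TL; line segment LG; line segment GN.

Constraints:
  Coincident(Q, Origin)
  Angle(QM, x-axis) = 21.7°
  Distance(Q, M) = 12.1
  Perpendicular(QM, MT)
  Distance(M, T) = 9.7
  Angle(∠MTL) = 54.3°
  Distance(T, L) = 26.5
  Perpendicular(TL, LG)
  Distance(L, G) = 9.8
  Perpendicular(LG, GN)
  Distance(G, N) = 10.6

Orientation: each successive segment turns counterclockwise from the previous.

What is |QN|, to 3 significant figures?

8.99

TL is perpendicular to LG, so LG runs at -32.6°; with |LG| = 9.8, G = (1.63, -14.1). LG is perpendicular to GN, so GN runs at 57.4°; with |GN| = 10.6, N = (7.35, -5.19). Then |QN| = |N − Q| = 8.99.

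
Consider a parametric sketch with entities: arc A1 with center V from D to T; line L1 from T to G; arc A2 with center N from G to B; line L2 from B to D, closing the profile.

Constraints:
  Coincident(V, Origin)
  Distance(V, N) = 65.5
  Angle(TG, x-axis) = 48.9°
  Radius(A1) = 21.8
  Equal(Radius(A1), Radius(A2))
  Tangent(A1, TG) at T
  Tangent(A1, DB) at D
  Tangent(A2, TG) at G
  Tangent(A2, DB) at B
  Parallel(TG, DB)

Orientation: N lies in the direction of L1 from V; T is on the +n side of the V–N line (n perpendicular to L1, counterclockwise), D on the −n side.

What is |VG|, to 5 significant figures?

69.033

The slot axis is L1's direction at 48.9°, so u = (cos 48.9°, sin 48.9°) = (0.65738, 0.75356) and n = (−sin 48.9°, cos 48.9°) = (-0.75356, 0.65738). V is at the origin and N lies 65.5 along u from V, so N = 65.5·u = (43.058, 49.358). Tangency of A1 to both parallel lines with radius 21.8 puts T and D at V ± 21.8·n: T = (-16.428, 14.331), D = (16.428, -14.331). Equal radii place G and B the same way about N: G = N + 21.8·n = (26.630, 63.689), B = N − 21.8·n = (59.486, 35.028). Then |VG| = |G − V| = 69.033.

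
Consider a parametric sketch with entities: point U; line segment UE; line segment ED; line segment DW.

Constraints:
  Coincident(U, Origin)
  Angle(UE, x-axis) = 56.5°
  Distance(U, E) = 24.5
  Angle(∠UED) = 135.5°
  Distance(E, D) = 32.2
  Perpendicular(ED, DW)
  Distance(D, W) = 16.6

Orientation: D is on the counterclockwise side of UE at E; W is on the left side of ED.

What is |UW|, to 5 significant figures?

49.678

U is at the origin; UE runs at 56.5° with length 24.5, so E = 24.5·(cos 56.5°, sin 56.5°) = (13.522, 20.430). ∠UED = 135.5°, so ED runs at 56.5° + (180° − 135.5°) = 101.00° from the x-axis; with |ED| = 32.2, D = E + 32.2·(cos 101.00°, sin 101.00°) = (7.3784, 52.039). ED ⟂ DW; with |DW| = 16.6 on the left of ED, W = D + 16.6·(-0.98163, -0.19081) = (-8.9166, 48.871). Then |UW| = |W − U| = 49.678.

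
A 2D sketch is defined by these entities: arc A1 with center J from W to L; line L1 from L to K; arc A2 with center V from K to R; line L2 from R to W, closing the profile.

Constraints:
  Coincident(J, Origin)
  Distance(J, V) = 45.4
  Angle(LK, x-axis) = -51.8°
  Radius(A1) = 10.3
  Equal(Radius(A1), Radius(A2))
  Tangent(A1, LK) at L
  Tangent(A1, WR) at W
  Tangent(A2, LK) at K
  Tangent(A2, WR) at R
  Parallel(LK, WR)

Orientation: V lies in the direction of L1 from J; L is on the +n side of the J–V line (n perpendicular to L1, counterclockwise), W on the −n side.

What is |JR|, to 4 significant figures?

46.55

The slot axis is L1's direction at -51.8°, so u = (cos -51.8°, sin -51.8°) = (0.6184, -0.7859) and n = (−sin -51.8°, cos -51.8°) = (0.7859, 0.6184). J is at the origin and V lies 45.4 along u from J, so V = 45.4·u = (28.08, -35.68). Tangency of A1 to both parallel lines with radius 10.3 puts L and W at J ± 10.3·n: L = (8.094, 6.370), W = (-8.094, -6.370). Equal radii place K and R the same way about V: K = V + 10.3·n = (36.17, -29.31), R = V − 10.3·n = (19.98, -42.05). Then |JR| = |R − J| = 46.55.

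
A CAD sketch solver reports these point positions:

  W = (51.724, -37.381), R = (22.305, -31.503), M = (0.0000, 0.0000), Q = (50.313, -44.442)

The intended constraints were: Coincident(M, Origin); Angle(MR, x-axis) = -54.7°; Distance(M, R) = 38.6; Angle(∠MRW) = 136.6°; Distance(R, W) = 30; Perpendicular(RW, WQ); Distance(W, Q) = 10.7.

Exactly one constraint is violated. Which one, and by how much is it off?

Distance(W, Q) = 10.7 — off by 3.50.

M = (0.00, 0.00) ✓; MR at -54.70° ✓; |MR| = 38.60 ✓; ∠MRW = 136.6° ✓; |RW| = 30.00 ✓; ∠(RW, WQ) = 90.00° ✓; |WQ| = 7.201 ✗.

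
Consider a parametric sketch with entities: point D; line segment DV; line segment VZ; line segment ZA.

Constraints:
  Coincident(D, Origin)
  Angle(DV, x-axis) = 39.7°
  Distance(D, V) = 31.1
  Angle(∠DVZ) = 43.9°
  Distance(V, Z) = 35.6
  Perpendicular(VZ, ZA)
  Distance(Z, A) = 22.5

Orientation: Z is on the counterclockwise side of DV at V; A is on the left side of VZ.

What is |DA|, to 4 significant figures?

13.22

D is at the origin; DV runs at 39.7° with length 31.1, so V = 31.1·(cos 39.7°, sin 39.7°) = (23.93, 19.87). ∠DVZ = 43.9°, so VZ runs at 39.7° + (180° − 43.9°) = 175.8° from the x-axis; with |VZ| = 35.6, Z = V + 35.6·(cos 175.8°, sin 175.8°) = (-11.58, 22.47). VZ is perpendicular to ZA; with |ZA| = 22.5 on the left of VZ, A = Z + 22.5·(-0.07324, -0.9973) = (-13.22, 0.03338). Then |DA| = |A − D| = 13.22.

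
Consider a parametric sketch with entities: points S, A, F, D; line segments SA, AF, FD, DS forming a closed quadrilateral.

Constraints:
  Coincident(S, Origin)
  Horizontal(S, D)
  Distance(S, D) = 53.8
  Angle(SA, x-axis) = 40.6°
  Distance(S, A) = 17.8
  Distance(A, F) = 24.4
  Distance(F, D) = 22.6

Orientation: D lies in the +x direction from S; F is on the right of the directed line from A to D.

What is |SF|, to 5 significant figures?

32.038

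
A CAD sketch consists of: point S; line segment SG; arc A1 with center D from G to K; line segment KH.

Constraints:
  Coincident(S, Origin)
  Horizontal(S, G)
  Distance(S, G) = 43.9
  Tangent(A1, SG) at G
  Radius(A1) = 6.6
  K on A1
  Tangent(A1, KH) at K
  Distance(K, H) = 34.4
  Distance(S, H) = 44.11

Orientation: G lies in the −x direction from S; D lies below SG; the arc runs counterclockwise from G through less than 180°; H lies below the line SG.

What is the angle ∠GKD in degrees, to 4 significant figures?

23.42°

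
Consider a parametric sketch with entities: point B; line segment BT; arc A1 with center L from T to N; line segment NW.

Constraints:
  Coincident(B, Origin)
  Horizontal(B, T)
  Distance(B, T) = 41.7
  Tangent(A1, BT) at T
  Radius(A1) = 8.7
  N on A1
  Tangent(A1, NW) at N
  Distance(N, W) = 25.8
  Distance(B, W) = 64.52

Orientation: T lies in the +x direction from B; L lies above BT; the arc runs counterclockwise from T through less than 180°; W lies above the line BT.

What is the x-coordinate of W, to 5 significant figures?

56.154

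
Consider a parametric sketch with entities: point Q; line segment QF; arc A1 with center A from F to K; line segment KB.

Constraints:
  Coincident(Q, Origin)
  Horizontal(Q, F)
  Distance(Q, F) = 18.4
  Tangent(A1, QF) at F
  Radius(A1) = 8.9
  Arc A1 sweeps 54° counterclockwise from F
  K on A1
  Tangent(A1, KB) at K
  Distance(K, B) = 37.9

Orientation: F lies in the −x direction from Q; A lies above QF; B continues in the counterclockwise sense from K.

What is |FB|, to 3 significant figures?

45.2

On A1, F sits at bearing -90° from A; a 54° counterclockwise sweep puts K at bearing -36°, so K = A + 8.9·(cos -36°, sin -36°) = (-11.2, 3.67). A1 meets KB tangentially, so AK is at right angles to KB, so KB runs along (−sin -36°, cos -36°); with |KB| = 37.9, B = (11.1, 34.3). Then |FB| = |B − F| = 45.2.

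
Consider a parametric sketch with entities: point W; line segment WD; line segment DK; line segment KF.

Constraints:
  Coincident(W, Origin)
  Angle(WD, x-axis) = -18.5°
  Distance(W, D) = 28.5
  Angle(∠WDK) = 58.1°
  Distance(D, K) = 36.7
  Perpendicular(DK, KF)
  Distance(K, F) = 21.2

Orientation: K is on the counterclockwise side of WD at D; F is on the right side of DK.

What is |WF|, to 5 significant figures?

50.290

W is at the origin; WD runs at -18.5° with length 28.5, so D = 28.5·(cos -18.5°, sin -18.5°) = (27.027, -9.0432). ∠WDK = 58.1°, so DK runs at -18.5° + (180° − 58.1°) = 103.40° from the x-axis; with |DK| = 36.7, K = D + 36.7·(cos 103.40°, sin 103.40°) = (18.522, 26.658). DK ⟂ KF; with |KF| = 21.2 on the right of DK, F = K + 21.2·(0.97278, 0.23175) = (39.145, 31.571). Then |WF| = |F − W| = 50.290.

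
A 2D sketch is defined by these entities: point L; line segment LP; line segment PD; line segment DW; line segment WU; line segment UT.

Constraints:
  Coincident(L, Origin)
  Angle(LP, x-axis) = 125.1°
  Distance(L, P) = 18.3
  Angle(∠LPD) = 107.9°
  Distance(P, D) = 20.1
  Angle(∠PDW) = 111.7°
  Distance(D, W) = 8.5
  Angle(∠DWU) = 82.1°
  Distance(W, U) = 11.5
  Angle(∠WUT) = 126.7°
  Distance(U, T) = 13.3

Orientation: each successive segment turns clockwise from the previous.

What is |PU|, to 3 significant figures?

16.1

L is at the origin; LP runs at 125.1° with length 18.3, so P = (-10.5, 15.0). ∠LPD = 107.9° gives PD at 53.0° from the x-axis; with |PD| = 20.1, D = (1.57, 31.0). ∠PDW = 111.7° gives DW at -15.3° from the x-axis; with |DW| = 8.5, W = (9.77, 28.8). ∠DWU = 82.1° gives WU at -113° from the x-axis; with |WU| = 11.5, U = (5.24, 18.2). Then |PU| = |U − P| = 16.1.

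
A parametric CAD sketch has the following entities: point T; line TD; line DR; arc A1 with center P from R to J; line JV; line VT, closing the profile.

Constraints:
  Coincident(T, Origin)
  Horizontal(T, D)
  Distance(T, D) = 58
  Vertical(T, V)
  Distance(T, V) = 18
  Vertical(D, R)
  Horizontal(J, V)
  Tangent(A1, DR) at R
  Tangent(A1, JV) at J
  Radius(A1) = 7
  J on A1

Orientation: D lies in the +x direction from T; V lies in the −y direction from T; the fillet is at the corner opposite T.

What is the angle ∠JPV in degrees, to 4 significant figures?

82.18°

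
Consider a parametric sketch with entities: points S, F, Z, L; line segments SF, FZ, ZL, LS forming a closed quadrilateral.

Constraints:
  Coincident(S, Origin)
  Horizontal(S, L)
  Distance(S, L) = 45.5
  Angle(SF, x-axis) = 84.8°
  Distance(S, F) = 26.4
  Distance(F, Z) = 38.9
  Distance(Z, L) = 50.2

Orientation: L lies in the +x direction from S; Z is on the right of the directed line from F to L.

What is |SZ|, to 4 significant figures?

12.62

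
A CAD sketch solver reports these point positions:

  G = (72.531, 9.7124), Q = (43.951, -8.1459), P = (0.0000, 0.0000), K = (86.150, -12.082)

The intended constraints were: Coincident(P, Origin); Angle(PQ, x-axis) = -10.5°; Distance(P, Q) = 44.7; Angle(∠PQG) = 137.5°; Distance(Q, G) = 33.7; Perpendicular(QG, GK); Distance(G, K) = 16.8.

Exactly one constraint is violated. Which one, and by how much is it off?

Distance(G, K) = 16.8 — off by 8.90.

P = (0.00, 0.00) ✓; PQ at -10.50° ✓; |PQ| = 44.70 ✓; ∠PQG = 137.5° ✓; |QG| = 33.70 ✓; ∠(QG, GK) = 90.00° ✓; |GK| = 25.70 ✗.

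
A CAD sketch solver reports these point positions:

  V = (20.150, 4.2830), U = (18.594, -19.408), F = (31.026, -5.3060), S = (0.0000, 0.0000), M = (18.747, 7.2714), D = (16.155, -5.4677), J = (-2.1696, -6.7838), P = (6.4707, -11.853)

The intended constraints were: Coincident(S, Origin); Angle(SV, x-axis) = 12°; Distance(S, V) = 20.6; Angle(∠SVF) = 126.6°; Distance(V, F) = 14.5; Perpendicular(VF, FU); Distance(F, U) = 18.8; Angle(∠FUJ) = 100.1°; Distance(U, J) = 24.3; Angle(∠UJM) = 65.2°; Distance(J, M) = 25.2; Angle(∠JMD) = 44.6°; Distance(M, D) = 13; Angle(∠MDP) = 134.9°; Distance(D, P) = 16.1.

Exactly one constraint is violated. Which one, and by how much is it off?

Distance(D, P) = 16.1 — off by 4.50.

S = (0.00, 0.00) ✓; SV at 12.00° ✓; |SV| = 20.60 ✓; ∠SVF = 126.6° ✓; |VF| = 14.50 ✓; ∠(VF, FU) = 90.00° ✓; |FU| = 18.80 ✓; ∠FUJ = 100.1° ✓; |UJ| = 24.30 ✓; ∠UJM = 65.20° ✓; |JM| = 25.20 ✓; ∠JMD = 44.60° ✓; |MD| = 13.00 ✓; ∠MDP = 134.9° ✓; |DP| = 11.60 ✗.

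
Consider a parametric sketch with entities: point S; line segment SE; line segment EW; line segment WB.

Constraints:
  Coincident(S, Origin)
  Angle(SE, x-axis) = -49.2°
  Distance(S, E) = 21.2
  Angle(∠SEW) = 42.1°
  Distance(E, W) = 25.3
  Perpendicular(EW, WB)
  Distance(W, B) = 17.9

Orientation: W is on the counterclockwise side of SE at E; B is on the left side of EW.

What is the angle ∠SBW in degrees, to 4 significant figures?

68.93°

S is at the origin; SE runs at -49.2° with length 21.2, so E = 21.2·(cos -49.2°, sin -49.2°) = (13.85, -16.05). ∠SEW = 42.1°, so EW runs at -49.2° + (180° − 42.1°) = 88.70° from the x-axis; with |EW| = 25.3, W = E + 25.3·(cos 88.70°, sin 88.70°) = (14.43, 9.245). EW ⟂ WB; with |WB| = 17.9 on the left of EW, B = W + 17.9·(-0.9997, 0.02269) = (-3.469, 9.651). Then cos ∠SBW = BS·BW / (|BS||BW|), giving 68.93°.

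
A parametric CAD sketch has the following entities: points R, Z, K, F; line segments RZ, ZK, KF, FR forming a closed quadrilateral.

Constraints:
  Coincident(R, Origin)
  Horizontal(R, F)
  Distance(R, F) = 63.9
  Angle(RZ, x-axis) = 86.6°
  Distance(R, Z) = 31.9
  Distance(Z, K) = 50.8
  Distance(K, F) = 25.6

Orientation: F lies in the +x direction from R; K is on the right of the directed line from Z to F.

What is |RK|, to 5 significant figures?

38.667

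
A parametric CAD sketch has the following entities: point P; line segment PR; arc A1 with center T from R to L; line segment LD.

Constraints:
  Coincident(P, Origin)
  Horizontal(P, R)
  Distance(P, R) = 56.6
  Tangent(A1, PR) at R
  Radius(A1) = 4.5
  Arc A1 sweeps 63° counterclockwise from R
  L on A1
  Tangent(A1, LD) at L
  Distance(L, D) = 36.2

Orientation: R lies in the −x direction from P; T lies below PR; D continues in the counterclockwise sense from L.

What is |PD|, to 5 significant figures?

84.502

P is at the origin; PR is horizontal with |PR| = 56.6 and R on the −x side, so R = (-56.600, 0.0000). Since A1 is tangent to PR there, TR ⟂ PR, so T = R + (0, -4.5) = (-56.600, -4.5000). On A1, R sits at bearing 90° from T; a 63° counterclockwise sweep puts L at bearing 153°, so L = T + 4.5·(cos 153°, sin 153°) = (-60.610, -2.4570). A1 meets LD tangentially, so TL is at right angles to LD, so LD runs along (−sin 153°, cos 153°); with |LD| = 36.2, D = (-77.044, -34.711). Then |PD| = |D − P| = 84.502.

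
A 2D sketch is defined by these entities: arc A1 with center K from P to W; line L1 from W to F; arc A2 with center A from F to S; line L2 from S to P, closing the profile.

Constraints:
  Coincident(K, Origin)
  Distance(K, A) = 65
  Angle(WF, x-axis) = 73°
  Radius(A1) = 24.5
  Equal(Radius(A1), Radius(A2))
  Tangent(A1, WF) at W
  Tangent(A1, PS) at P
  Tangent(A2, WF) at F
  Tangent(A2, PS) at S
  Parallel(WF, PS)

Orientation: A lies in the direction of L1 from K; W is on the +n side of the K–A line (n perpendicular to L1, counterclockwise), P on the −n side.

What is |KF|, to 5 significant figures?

69.464

Tangency of A1 to both parallel lines with radius 24.5 puts W and P at K ± 24.5·n: W = (-23.429, 7.1631), P = (23.429, -7.1631). Equal radii place F and S the same way about A: F = A + 24.5·n = (-4.4253, 69.323), S = A − 24.5·n = (42.434, 54.997). Then |KF| = |F − K| = 69.464.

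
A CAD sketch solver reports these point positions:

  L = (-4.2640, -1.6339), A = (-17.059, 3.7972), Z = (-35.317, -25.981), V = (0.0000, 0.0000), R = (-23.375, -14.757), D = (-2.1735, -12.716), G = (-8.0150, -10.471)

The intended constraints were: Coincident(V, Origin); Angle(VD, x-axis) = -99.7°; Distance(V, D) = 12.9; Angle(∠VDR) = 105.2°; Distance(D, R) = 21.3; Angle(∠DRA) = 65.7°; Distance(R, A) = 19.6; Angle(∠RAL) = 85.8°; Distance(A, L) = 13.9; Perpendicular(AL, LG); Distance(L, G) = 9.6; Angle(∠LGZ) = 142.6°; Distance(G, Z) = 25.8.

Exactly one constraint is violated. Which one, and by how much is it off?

Distance(G, Z) = 25.8 — off by 5.60.

V = (0.00, 0.00) ✓; VD at -99.70° ✓; |VD| = 12.90 ✓; ∠VDR = 105.2° ✓; |DR| = 21.30 ✓; ∠DRA = 65.70° ✓; |RA| = 19.60 ✓; ∠RAL = 85.80° ✓; |AL| = 13.90 ✓; ∠(AL, LG) = 90.00° ✓; |LG| = 9.600 ✓; ∠LGZ = 142.6° ✓; |GZ| = 31.40 ✗.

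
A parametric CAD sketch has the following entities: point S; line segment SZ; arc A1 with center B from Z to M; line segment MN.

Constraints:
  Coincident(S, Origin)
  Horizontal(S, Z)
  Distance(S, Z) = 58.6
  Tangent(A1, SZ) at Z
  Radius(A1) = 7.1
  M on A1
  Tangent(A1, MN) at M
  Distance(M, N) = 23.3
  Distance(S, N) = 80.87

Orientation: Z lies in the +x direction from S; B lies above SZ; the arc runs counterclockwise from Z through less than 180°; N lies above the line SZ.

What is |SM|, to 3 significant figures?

64.5

Checks: |BM| = 7.100 ✓; ∠(BM, MN) = 90.00° ✓; |MN| = 23.30 ✓; |SN| = 80.87 ✓.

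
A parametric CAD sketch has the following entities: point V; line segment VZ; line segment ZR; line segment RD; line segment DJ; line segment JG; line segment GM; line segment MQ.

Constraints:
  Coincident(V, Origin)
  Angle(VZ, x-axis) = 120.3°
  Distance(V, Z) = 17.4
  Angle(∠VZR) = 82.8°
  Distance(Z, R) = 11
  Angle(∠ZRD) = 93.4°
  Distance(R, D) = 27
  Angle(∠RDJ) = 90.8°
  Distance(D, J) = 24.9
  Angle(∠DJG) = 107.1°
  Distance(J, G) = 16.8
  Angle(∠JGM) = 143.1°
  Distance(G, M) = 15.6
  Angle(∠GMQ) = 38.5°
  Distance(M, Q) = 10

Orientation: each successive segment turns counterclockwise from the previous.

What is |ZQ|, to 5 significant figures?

12.588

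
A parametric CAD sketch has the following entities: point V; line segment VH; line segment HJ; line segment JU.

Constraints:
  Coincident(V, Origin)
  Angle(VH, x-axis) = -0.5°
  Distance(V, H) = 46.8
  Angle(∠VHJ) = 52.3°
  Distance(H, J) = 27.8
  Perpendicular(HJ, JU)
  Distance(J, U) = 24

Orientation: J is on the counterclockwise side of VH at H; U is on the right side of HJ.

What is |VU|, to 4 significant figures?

61.03

V is at the origin; VH runs at -0.5° with length 46.8, so H = 46.8·(cos -0.5°, sin -0.5°) = (46.80, -0.4084). ∠VHJ = 52.3°, so HJ runs at -0.5° + (180° − 52.3°) = 127.2° from the x-axis; with |HJ| = 27.8, J = H + 27.8·(cos 127.2°, sin 127.2°) = (29.99, 21.74). The perpendicularity gives JU at right angles to HJ; with |JU| = 24.0 on the right of HJ, U = J + 24.0·(0.7965, 0.6046) = (49.11, 36.25). Then |VU| = |U − V| = 61.03.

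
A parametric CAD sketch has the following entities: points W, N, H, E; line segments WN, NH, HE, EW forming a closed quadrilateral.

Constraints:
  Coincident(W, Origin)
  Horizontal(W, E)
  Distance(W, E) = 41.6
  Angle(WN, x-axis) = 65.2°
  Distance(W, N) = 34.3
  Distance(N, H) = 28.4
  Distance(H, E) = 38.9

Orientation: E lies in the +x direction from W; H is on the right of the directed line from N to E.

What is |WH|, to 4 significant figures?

5.939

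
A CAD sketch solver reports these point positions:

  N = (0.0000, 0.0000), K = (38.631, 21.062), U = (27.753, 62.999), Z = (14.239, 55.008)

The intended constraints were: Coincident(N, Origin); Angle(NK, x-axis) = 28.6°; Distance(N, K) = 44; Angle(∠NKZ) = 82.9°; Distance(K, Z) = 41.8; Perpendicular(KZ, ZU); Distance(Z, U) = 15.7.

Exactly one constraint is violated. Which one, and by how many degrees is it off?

Perpendicular(KZ, ZU) — off by 5.10°.

N = (0.00, 0.00) ✓; NK at 28.60° ✓; |NK| = 44.00 ✓; ∠NKZ = 82.90° ✓; |KZ| = 41.80 ✓; ∠(KZ, ZU) = 95.10° ✗; |ZU| = 15.70 ✓.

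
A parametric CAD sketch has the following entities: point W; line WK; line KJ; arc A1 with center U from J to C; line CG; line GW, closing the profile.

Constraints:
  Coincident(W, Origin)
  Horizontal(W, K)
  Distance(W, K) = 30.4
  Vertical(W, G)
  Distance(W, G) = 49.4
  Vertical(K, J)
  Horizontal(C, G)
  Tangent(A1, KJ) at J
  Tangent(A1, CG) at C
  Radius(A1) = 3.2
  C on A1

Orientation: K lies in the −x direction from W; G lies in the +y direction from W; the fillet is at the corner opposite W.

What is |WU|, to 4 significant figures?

53.61

W is at the origin; W and K share the same y with |WK| = 30.4 and K on the −x side, so K = (-30.40, 0.000). WG is vertical with |WG| = 49.4 and G on the +y side, so G = (0.000, 49.40). The virtual corner opposite W is at (-30.40, 49.40). The tangent condition forces UJ to be normal to KJ and the tangent condition forces UC to be normal to CG, with radius 3.2, so the center U sits 3.2 in from both sides at U = (-27.20, 46.20). Then |WU| = |U − W| = 53.61.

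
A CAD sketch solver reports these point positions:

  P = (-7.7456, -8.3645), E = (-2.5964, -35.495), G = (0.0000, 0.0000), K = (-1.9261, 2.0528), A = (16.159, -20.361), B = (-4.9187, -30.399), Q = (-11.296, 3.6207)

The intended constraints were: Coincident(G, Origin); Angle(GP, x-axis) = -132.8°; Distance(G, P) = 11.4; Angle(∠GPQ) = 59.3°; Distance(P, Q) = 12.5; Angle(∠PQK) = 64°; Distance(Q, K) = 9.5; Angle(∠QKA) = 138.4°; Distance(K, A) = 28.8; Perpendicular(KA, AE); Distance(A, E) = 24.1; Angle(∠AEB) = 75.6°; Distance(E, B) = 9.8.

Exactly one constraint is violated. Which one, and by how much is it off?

Distance(E, B) = 9.8 — off by 4.20.

G = (0.00, 0.00) ✓; GP at -132.8° ✓; |GP| = 11.40 ✓; ∠GPQ = 59.30° ✓; |PQ| = 12.50 ✓; ∠PQK = 64.00° ✓; |QK| = 9.500 ✓; ∠QKA = 138.4° ✓; |KA| = 28.80 ✓; ∠(KA, AE) = 90.00° ✓; |AE| = 24.10 ✓; ∠AEB = 75.60° ✓; |EB| = 5.600 ✗.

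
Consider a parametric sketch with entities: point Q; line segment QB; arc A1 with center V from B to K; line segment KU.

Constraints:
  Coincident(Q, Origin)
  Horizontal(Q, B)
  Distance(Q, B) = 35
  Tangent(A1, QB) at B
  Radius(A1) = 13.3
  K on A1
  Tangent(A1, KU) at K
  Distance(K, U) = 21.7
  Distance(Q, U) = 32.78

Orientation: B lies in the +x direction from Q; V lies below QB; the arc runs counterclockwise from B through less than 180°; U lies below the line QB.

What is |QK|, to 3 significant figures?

24.1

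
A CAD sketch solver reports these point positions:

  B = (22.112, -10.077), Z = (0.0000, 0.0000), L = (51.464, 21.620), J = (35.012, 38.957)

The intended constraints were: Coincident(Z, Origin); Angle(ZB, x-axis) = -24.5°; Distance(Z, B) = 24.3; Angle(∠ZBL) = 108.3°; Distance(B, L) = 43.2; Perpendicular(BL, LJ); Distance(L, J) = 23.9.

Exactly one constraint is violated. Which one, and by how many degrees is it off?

Perpendicular(BL, LJ) — off by 3.70°.

Z = (0.00, 0.00) ✓; ZB at -24.50° ✓; |ZB| = 24.30 ✓; ∠ZBL = 108.3° ✓; |BL| = 43.20 ✓; ∠(BL, LJ) = 86.30° ✗; |LJ| = 23.90 ✓.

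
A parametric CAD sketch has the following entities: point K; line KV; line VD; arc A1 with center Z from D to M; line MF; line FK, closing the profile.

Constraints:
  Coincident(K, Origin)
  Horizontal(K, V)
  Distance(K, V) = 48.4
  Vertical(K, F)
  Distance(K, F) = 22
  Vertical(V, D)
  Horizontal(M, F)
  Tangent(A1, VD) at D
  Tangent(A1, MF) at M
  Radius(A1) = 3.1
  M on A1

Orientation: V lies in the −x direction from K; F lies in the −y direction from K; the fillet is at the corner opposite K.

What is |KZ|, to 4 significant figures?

49.08

K is at the origin; KV is horizontal with |KV| = 48.4 and V on the −x side, so V = (-48.40, 0.000). K and F share the same x with |KF| = 22.0 and F on the −y side, so F = (0.000, -22.00). The virtual corner opposite K is at (-48.40, -22.00). A1 meets VD tangentially, so ZD is at right angles to VD and since A1 is tangent to MF there, ZM ⟂ MF, with radius 3.1, so the center Z sits 3.1 in from both sides at Z = (-45.30, -18.90). Then |KZ| = |Z − K| = 49.08.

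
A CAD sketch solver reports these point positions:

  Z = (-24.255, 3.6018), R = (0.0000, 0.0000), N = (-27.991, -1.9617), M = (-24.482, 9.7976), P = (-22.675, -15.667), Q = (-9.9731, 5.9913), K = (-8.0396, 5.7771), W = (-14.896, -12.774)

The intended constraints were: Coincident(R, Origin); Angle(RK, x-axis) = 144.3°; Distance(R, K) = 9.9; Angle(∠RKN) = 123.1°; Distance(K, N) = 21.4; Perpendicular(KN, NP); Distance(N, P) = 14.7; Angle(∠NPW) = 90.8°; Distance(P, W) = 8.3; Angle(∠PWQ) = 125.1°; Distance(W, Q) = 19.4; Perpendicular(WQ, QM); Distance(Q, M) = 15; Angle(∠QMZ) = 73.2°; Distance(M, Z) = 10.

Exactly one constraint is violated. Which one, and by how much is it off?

Distance(M, Z) = 10 — off by 3.80.

R = (0.00, 0.00) ✓; RK at 144.3° ✓; |RK| = 9.900 ✓; ∠RKN = 123.1° ✓; |KN| = 21.40 ✓; ∠(KN, NP) = 90.00° ✓; |NP| = 14.70 ✓; ∠NPW = 90.80° ✓; |PW| = 8.300 ✓; ∠PWQ = 125.1° ✓; |WQ| = 19.40 ✓; ∠(WQ, QM) = 90.00° ✓; |QM| = 15.00 ✓; ∠QMZ = 73.20° ✓; |MZ| = 6.200 ✗.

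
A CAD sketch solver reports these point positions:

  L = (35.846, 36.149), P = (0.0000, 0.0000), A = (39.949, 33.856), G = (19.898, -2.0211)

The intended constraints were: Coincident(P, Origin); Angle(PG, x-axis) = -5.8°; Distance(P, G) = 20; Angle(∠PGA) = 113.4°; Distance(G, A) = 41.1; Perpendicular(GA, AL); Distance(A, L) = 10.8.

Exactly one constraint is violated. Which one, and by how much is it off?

Distance(A, L) = 10.8 — off by 6.10.

P = (0.00, 0.00) ✓; PG at -5.800° ✓; |PG| = 20.00 ✓; ∠PGA = 113.4° ✓; |GA| = 41.10 ✓; ∠(GA, AL) = 90.00° ✓; |AL| = 4.700 ✗.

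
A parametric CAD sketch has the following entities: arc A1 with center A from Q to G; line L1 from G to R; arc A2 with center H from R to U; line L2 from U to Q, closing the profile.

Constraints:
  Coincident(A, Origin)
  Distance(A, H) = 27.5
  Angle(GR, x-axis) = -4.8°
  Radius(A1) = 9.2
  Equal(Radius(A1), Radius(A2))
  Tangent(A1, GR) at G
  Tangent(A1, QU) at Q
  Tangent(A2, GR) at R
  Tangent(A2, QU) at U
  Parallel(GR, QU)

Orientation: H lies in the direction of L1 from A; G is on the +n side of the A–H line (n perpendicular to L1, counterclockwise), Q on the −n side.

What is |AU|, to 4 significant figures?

29.00

Tangency of A1 to both parallel lines with radius 9.2 puts G and Q at A ± 9.2·n: G = (0.7698, 9.168), Q = (-0.7698, -9.168). Equal radii place R and U the same way about H: R = H + 9.2·n = (28.17, 6.867), U = H − 9.2·n = (26.63, -11.47). Then |AU| = |U − A| = 29.00.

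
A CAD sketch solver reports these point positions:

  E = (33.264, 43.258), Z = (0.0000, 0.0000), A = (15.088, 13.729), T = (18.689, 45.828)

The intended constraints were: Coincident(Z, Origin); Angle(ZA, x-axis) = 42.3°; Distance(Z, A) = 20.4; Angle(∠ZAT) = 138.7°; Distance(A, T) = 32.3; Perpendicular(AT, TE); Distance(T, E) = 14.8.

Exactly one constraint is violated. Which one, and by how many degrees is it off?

Perpendicular(AT, TE) — off by 3.60°.

Z = (0.00, 0.00) ✓; ZA at 42.30° ✓; |ZA| = 20.40 ✓; ∠ZAT = 138.7° ✓; |AT| = 32.30 ✓; ∠(AT, TE) = 93.60° ✗; |TE| = 14.80 ✓.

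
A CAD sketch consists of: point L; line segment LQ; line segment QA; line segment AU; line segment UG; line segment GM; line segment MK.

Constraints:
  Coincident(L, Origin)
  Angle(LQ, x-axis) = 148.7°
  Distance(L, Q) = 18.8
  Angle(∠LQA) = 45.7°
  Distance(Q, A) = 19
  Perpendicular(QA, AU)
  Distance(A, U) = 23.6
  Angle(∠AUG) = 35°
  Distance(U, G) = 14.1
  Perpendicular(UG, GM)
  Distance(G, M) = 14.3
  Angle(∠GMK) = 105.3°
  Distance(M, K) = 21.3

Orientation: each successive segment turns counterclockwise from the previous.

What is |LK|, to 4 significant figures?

26.19

L is at the origin; LQ runs at 148.7° with length 18.8, so Q = (-16.06, 9.767). ∠LQA = 45.7° gives QA at -77.00° from the x-axis; with |QA| = 19.0, A = (-11.79, -8.746). QA ⟂ AU, so AU runs at 13.00°; with |AU| = 23.6, U = (11.21, -3.437). ∠AUG = 35.0° gives UG at 158.0° from the x-axis; with |UG| = 14.1, G = (-1.868, 1.845). UG ⟂ GM, so GM runs at -112.0°; with |GM| = 14.3, M = (-7.225, -11.41). ∠GMK = 105.3° gives MK at -37.30° from the x-axis; with |MK| = 21.3, K = (9.719, -24.32). Then |LK| = |K − L| = 26.19.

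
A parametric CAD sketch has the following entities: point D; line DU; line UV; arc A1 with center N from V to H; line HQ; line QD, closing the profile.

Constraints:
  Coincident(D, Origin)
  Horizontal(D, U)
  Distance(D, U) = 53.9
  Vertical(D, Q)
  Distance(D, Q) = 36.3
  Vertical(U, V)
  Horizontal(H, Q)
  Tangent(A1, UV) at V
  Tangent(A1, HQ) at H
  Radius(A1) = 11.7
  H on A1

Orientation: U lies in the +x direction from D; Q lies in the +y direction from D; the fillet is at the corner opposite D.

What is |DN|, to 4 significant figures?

48.85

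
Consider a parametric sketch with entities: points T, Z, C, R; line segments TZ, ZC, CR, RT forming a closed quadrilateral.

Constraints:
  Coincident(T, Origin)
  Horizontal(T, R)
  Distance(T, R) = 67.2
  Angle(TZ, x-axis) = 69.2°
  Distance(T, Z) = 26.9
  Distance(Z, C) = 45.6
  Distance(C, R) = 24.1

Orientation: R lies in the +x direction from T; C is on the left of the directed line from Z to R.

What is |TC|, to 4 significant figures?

58.73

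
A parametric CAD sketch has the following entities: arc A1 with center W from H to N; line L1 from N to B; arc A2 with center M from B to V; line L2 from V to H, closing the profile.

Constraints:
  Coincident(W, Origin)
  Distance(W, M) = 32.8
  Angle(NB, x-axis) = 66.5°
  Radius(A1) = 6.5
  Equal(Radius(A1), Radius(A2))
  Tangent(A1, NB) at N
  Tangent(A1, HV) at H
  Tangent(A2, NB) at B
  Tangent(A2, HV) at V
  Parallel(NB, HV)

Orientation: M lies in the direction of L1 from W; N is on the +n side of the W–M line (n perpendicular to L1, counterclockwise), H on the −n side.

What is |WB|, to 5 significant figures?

33.438

The slot axis is L1's direction at 66.5°, so u = (cos 66.5°, sin 66.5°) = (0.39875, 0.91706) and n = (−sin 66.5°, cos 66.5°) = (-0.91706, 0.39875). W is at the origin and M lies 32.8 along u from W, so M = 32.8·u = (13.079, 30.080). Tangency of A1 to both parallel lines with radius 6.5 puts N and H at W ± 6.5·n: N = (-5.9609, 2.5919), H = (5.9609, -2.5919). Equal radii place B and V the same way about M: B = M + 6.5·n = (7.1181, 32.671), V = M − 6.5·n = (19.040, 27.488). Then |WB| = |B − W| = 33.438.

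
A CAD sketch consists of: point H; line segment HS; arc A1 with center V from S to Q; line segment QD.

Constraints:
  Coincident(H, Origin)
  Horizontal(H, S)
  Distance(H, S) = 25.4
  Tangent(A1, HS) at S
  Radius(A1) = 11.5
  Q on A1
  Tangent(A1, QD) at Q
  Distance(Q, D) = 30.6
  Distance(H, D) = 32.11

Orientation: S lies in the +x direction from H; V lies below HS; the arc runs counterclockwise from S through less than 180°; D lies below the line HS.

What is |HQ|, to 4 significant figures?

16.49

Checks: |HS| = 25.40 ✓; |VQ| = 11.50 ✓; ∠(VQ, QD) = 90.00° ✓; |QD| = 30.60 ✓; |HD| = 32.11 ✓.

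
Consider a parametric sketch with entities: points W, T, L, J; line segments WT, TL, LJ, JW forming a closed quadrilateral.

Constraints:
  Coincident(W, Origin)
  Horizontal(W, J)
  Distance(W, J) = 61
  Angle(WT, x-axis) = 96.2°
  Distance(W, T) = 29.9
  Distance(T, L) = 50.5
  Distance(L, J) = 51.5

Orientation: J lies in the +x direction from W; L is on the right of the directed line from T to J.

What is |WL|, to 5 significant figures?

22.223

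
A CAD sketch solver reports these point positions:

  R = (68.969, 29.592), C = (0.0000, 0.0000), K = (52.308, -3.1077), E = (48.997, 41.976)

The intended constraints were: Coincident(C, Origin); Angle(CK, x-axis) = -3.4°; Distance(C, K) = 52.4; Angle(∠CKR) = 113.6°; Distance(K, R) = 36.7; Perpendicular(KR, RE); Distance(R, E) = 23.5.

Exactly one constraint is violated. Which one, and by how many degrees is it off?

Perpendicular(KR, RE) — off by 4.80°.

C = (0.00, 0.00) ✓; CK at -3.400° ✓; |CK| = 52.40 ✓; ∠CKR = 113.6° ✓; |KR| = 36.70 ✓; ∠(KR, RE) = 85.20° ✗; |RE| = 23.50 ✓.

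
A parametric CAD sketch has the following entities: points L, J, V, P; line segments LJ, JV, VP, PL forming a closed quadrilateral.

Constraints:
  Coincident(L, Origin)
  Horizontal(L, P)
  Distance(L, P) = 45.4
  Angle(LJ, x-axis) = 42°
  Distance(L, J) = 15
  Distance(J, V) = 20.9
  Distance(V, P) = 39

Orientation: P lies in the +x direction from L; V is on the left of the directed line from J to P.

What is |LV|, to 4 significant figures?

35.11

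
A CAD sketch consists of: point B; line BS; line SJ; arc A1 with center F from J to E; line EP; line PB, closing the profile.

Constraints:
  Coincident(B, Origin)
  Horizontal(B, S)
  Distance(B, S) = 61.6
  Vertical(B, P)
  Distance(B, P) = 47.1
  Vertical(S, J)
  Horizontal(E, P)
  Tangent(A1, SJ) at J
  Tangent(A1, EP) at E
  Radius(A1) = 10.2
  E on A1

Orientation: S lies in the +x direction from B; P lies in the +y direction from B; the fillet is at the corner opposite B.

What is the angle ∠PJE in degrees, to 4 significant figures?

35.60°

The virtual corner opposite B is at (61.60, 47.10). Since A1 is tangent to SJ there, FJ ⟂ SJ and the tangent condition forces FE to be normal to EP, with radius 10.2, so the center F sits 10.2 in from both sides at F = (51.40, 36.90). That places the tangent points at J = (61.60, 36.90) on SJ and E = (51.40, 47.10) on EP. Then cos ∠PJE = JP·JE / (|JP||JE|), giving 35.60°.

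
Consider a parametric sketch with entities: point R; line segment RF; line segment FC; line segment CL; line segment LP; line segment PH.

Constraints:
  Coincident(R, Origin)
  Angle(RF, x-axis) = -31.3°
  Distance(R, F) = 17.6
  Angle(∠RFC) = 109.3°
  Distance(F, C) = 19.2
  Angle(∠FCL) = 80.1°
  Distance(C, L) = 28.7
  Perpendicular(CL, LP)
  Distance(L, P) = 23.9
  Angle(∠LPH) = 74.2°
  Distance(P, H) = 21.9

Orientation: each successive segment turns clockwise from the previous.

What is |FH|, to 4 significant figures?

4.435

R is at the origin; RF runs at -31.3° with length 17.6, so F = (15.04, -9.144). ∠RFC = 109.3° gives FC at -102.0° from the x-axis; with |FC| = 19.2, C = (11.05, -27.92). ∠FCL = 80.1° gives CL at 158.1° from the x-axis; with |CL| = 28.7, L = (-15.58, -17.22). The perpendicularity gives LP at right angles to CL, so LP runs at 68.10°; with |LP| = 23.9, P = (-6.668, 4.956). ∠LPH = 74.2° gives PH at -37.70° from the x-axis; with |PH| = 21.9, H = (10.66, -8.436). Then |FH| = |H − F| = 4.435.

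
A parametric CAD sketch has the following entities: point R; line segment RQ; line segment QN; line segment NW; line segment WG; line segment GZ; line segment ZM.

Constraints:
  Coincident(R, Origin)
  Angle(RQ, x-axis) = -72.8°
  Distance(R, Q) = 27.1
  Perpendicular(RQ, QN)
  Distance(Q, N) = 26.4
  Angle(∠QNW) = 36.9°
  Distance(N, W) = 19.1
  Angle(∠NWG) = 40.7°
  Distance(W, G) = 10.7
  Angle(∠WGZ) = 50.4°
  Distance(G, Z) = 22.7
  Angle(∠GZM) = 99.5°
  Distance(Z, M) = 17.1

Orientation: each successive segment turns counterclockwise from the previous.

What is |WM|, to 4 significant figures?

20.59

R is at the origin; RQ runs at -72.8° with length 27.1, so Q = (8.014, -25.89). RQ is perpendicular to QN, so QN runs at 17.20°; with |QN| = 26.4, N = (33.23, -18.08). ∠QNW = 36.9° gives NW at 160.3° from the x-axis; with |NW| = 19.1, W = (15.25, -11.64). ∠NWG = 40.7° gives WG at -60.40° from the x-axis; with |WG| = 10.7, G = (20.54, -20.95). ∠WGZ = 50.4° gives GZ at 69.20° from the x-axis; with |GZ| = 22.7, Z = (28.60, 0.2741). ∠GZM = 99.5° gives ZM at 149.7° from the x-axis; with |ZM| = 17.1, M = (13.83, 8.902). Then |WM| = |M − W| = 20.59.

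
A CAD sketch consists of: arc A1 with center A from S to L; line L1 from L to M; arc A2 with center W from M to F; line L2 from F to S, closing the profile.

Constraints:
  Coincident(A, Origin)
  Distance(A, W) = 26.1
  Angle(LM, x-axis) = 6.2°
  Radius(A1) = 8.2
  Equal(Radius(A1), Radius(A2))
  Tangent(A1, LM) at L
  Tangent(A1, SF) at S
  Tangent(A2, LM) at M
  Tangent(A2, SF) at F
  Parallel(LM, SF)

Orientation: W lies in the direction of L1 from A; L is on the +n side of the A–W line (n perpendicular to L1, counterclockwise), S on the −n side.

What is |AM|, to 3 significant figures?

27.4

The slot axis is L1's direction at 6.2°, so u = (cos 6.2°, sin 6.2°) = (0.994, 0.108) and n = (−sin 6.2°, cos 6.2°) = (-0.108, 0.994). A is at the origin and W lies 26.1 along u from A, so W = 26.1·u = (25.9, 2.82). Tangency of A1 to both parallel lines with radius 8.2 puts L and S at A ± 8.2·n: L = (-0.886, 8.15), S = (0.886, -8.15). Equal radii place M and F the same way about W: M = W + 8.2·n = (25.1, 11.0), F = W − 8.2·n = (26.8, -5.33). Then |AM| = |M − A| = 27.4.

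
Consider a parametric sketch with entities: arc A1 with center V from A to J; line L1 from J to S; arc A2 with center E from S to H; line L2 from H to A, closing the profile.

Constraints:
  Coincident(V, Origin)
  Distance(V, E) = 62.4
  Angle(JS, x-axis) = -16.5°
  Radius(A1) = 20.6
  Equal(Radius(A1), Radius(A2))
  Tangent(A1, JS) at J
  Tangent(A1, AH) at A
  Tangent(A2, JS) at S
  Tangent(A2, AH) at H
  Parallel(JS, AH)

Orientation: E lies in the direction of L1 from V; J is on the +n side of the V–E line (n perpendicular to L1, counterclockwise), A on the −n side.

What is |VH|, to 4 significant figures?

65.71

The slot axis is L1's direction at -16.5°, so u = (cos -16.5°, sin -16.5°) = (0.9588, -0.2840) and n = (−sin -16.5°, cos -16.5°) = (0.2840, 0.9588). V is at the origin and E lies 62.4 along u from V, so E = 62.4·u = (59.83, -17.72). Tangency of A1 to both parallel lines with radius 20.6 puts J and A at V ± 20.6·n: J = (5.851, 19.75), A = (-5.851, -19.75). Equal radii place S and H the same way about E: S = E + 20.6·n = (65.68, 2.029), H = E − 20.6·n = (53.98, -37.47). Then |VH| = |H − V| = 65.71.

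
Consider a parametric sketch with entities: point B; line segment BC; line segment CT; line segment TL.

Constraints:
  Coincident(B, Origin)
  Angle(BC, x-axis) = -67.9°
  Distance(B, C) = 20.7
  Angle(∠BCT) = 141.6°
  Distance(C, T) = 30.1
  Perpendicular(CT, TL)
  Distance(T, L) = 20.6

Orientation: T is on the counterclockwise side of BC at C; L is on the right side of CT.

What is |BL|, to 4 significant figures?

57.14

B is at the origin; BC runs at -67.9° with length 20.7, so C = 20.7·(cos -67.9°, sin -67.9°) = (7.788, -19.18). ∠BCT = 141.6°, so CT runs at -67.9° + (180° − 141.6°) = -29.50° from the x-axis; with |CT| = 30.1, T = C + 30.1·(cos -29.50°, sin -29.50°) = (33.99, -34.00). CT ⟂ TL; with |TL| = 20.6 on the right of CT, L = T + 20.6·(-0.4924, -0.8704) = (23.84, -51.93). Then |BL| = |L − B| = 57.14.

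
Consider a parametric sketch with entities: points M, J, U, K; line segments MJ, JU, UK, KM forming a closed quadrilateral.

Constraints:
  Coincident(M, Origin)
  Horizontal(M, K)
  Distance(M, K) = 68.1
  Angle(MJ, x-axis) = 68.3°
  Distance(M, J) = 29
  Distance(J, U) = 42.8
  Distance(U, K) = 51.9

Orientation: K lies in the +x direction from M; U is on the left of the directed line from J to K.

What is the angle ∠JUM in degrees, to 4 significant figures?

15.62°

M is at the origin; MK is horizontal with |MK| = 68.1 and K in +x, so K = (68.1, 0). MJ runs at 68.3° with |MJ| = 29.0, so J = (10.72, 26.94). U is determined by |JU| = 42.8 and |UK| = 51.9 together: it lies at the intersection of circle(J, 42.8) and circle(K, 51.9). With |JK| = 63.39, the foot of the radical line on JK is 24.90 from J and the perpendicular offset is √(42.8² − 24.90²) = 34.81. Taking the left-of-JK solution: U = (48.06, 47.87).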